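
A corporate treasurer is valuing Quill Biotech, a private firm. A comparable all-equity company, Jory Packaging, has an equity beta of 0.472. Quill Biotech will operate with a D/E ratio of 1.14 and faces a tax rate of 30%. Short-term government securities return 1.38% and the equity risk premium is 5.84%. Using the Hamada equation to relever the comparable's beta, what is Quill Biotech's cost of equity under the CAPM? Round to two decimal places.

β_L = β_U × [1 + (1 − t)(D/E)] = 0.472 × [1 + (1 − 0.30) × 1.14]
    = 0.472 × [1 + 0.70 × 1.14] = 0.472 × 1.7980 = 0.8487
E(R) = R_f + β_L × MRP = 1.38% + 0.8487 × 5.84% = 6.34%

6.34%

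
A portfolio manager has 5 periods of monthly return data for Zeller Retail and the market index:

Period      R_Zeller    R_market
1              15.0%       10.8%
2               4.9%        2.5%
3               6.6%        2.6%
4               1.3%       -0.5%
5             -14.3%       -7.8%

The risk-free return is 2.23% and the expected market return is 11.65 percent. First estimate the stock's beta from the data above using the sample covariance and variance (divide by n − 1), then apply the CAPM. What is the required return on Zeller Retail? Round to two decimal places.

17.04%

Mean R_i = (15.0 + 4.9 + 6.6 + 1.3 − 14.3) / 5 = 2.7000%
Mean R_m = (10.8 + 2.5 + 2.6 − 0.5 − 7.8) / 5 = 1.5200%
Σ(R_i − R̄_i)(R_m − R̄_m) = 281.7800  ⇒  Cov = 281.7800 / 4 = 70.4450
Σ(R_m − R̄_m)² = 179.1880  ⇒  Var(R_m) = 179.1880 / 4 = 44.7970
β = Cov / Var(R_m) = 70.4450 / 44.7970 = 1.5725
MRP = 11.65% − 2.23% = 9.42%
E(R) = R_f + β × MRP = 2.23% + 1.5725 × 9.42% = 17.04%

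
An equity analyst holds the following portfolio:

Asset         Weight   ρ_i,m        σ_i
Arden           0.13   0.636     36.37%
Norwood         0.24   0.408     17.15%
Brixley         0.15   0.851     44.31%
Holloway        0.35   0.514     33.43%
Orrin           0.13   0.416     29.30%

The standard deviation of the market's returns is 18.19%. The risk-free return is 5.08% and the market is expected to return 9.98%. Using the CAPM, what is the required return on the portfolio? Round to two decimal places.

β_Arden = 0.636 × 36.37% / 18.19% = 1.2717
β_Norwood = 0.408 × 17.15% / 18.19% = 0.3847
β_Brixley = 0.851 × 44.31% / 18.19% = 2.0730
β_Holloway = 0.514 × 33.43% / 18.19% = 0.9446
β_Orrin = 0.416 × 29.30% / 18.19% = 0.6701
β_P = Σ w_i β_i = 0.13×1.2717 + 0.24×0.3847 + 0.15×2.0730 + 0.35×0.9446 + 0.13×0.6701 = 0.9863
MRP = 9.98% − 5.08% = 4.90%
E(R_P) = R_f + β_P × MRP = 5.08% + 0.9863 × 4.90% = 9.91%

9.91%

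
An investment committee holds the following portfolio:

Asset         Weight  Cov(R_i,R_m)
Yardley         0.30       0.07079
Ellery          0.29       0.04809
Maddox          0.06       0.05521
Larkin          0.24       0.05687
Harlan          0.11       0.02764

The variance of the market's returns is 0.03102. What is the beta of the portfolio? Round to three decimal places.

1.779

β_Yardley = 0.07079 / 0.03102 = 2.2821
β_Ellery = 0.04809 / 0.03102 = 1.5503
β_Maddox = 0.05521 / 0.03102 = 1.7798
β_Larkin = 0.05687 / 0.03102 = 1.8333
β_Harlan = 0.02764 / 0.03102 = 0.8910
β_P = Σ w_i β_i = 0.30×2.2821 + 0.29×1.5503 + 0.06×1.7798 + 0.24×1.8333 + 0.11×0.8910 = 1.7790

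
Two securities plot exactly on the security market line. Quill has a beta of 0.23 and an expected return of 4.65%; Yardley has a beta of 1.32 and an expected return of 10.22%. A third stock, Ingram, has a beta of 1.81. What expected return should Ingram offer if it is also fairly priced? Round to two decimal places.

MRP (SML slope) = (10.22% − 4.65%) / (1.32 − 0.23) = 5.57% / 1.09 = 5.1101%
R_f (intercept) = 4.65% − 0.23 × 5.1101% = 3.4747%
E(R_Ingram) = R_f + β × MRP = 3.4747% + 1.81 × 5.1101% = 12.72%

12.72%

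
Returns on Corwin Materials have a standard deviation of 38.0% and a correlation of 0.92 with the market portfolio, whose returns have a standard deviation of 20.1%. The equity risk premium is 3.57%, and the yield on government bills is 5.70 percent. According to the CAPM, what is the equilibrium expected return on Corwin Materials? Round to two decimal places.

11.91%

β = ρ × σ_i / σ_m = 0.92 × 38.0% / 20.1% = 1.7393
E(R) = 5.70% + 1.7393 × 3.57% = 11.91%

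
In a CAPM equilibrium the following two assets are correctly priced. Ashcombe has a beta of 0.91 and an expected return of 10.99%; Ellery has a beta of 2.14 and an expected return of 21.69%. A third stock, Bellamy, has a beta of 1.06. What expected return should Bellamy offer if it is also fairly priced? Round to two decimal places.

MRP (SML slope) = (21.69% − 10.99%) / (2.14 − 0.91) = 10.70% / 1.23 = 8.6992%
R_f (intercept) = 10.99% − 0.91 × 8.6992% = 3.0737%
E(R_Bellamy) = R_f + β × MRP = 3.0737% + 1.06 × 8.6992% = 12.29%

12.29%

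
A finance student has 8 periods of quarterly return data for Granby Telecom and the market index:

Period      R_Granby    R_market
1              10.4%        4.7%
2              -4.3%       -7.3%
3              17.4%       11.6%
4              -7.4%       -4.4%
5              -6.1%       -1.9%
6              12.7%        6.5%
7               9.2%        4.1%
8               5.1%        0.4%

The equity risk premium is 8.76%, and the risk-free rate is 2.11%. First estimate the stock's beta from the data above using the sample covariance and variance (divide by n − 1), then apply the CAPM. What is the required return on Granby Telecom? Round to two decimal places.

Mean R_i = (10.4 − 4.3 + 17.4 − 7.4 − 6.1 + 12.7 + 9.2 + 5.1) / 8 = 4.6250%
Mean R_m = (4.7 − 7.3 + 11.6 − 4.4 − 1.9 + 6.5 + 4.1 + 0.4) / 8 = 1.7125%
Σ(R_i − R̄_i)(R_m − R̄_m) = 385.2075  ⇒  Cov = 385.2075 / 7 = 55.0296
Σ(R_m − R̄_m)² = 268.6688  ⇒  Var(R_m) = 268.6688 / 7 = 38.3813
β = Cov / Var(R_m) = 55.0296 / 38.3813 = 1.4338
E(R) = R_f + β × MRP = 2.11% + 1.4338 × 8.76% = 14.67%

14.67%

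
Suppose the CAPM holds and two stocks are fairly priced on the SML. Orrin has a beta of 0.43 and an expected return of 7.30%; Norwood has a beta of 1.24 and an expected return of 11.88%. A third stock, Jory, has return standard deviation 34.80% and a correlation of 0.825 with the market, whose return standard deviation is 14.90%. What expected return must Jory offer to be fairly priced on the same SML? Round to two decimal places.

MRP = (11.88% − 7.30%) / (1.24 − 0.43) = 5.6543%
R_f = 7.30% − 0.43 × 5.6543% = 4.8687%
β_Jory = ρ·σ_i/σ_m = 0.825 × 34.80 / 14.90 = 1.9268
E(R_Jory) = R_f + β × MRP = 4.8687% + 1.9268 × 5.6543% = 15.76%

15.76%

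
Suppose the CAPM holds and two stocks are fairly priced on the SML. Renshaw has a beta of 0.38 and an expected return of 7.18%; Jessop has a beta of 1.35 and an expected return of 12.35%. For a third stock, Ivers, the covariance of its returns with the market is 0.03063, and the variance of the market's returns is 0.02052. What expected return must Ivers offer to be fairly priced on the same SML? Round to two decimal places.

MRP = (12.35% − 7.18%) / (1.35 − 0.38) = 5.3299%
R_f = 7.18% − 0.38 × 5.3299% = 5.1546%
β_Ivers = Cov / Var(R_m) = 0.03063 / 0.02052 = 1.4927
E(R_Ivers) = R_f + β × MRP = 5.1546% + 1.4927 × 5.3299% = 13.11%

13.11%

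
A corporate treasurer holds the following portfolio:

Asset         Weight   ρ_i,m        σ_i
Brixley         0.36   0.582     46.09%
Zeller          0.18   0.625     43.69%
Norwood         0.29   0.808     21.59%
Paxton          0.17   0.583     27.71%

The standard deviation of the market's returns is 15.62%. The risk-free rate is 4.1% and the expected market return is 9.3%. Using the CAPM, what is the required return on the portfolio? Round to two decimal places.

β_Brixley = 0.582 × 46.09% / 15.62% = 1.7173
β_Zeller = 0.625 × 43.69% / 15.62% = 1.7482
β_Norwood = 0.808 × 21.59% / 15.62% = 1.1168
β_Paxton = 0.583 × 27.71% / 15.62% = 1.0342
β_P = Σ w_i β_i = 0.36×1.7173 + 0.18×1.7482 + 0.29×1.1168 + 0.17×1.0342 = 1.4326
MRP = 9.3% − 4.1% = 5.20%
E(R_P) = R_f + β_P × MRP = 4.1% + 1.4326 × 5.2% = 11.55%

11.55%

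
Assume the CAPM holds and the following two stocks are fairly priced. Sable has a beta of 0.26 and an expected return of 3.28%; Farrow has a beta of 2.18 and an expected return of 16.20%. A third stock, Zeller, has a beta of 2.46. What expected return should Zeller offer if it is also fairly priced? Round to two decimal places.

MRP (SML slope) = (16.20% − 3.28%) / (2.18 − 0.26) = 12.92% / 1.92 = 6.7292%
R_f (intercept) = 3.28% − 0.26 × 6.7292% = 1.5304%
E(R_Zeller) = R_f + β × MRP = 1.5304% + 2.46 × 6.7292% = 18.08%

18.08%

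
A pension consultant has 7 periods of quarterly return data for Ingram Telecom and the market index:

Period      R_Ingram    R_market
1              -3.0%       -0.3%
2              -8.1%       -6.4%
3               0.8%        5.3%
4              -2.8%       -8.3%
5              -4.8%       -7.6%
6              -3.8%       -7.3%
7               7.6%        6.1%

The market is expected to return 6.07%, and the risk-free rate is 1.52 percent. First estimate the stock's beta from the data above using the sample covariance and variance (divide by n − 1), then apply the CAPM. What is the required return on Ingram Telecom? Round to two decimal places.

4.46%

Mean R_i = (-3.0 − 8.1 + 0.8 − 2.8 − 4.8 − 3.8 + 7.6) / 7 = -2.0143%
Mean R_m = (-0.3 − 6.4 + 5.3 − 8.3 − 7.6 − 7.3 + 6.1) / 7 = -2.6429%
Σ(R_i − R̄_i)(R_m − R̄_m) = 153.5357  ⇒  Cov = 153.5357 / 6 = 25.5893
Σ(R_m − R̄_m)² = 237.3971  ⇒  Var(R_m) = 237.3971 / 6 = 39.5662
β = Cov / Var(R_m) = 25.5893 / 39.5662 = 0.6467
MRP = 6.07% − 1.52% = 4.55%
E(R) = R_f + β × MRP = 1.52% + 0.6467 × 4.55% = 4.46%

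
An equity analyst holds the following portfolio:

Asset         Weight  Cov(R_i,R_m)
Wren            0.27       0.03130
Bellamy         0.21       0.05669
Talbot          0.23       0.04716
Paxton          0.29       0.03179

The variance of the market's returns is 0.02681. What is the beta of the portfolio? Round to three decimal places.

β_Wren = 0.03130 / 0.02681 = 1.1675
β_Bellamy = 0.05669 / 0.02681 = 2.1145
β_Talbot = 0.04716 / 0.02681 = 1.7590
β_Paxton = 0.03179 / 0.02681 = 1.1858
β_P = Σ w_i β_i = 0.27×1.1675 + 0.21×2.1145 + 0.23×1.7590 + 0.29×1.1858 = 1.5077

1.508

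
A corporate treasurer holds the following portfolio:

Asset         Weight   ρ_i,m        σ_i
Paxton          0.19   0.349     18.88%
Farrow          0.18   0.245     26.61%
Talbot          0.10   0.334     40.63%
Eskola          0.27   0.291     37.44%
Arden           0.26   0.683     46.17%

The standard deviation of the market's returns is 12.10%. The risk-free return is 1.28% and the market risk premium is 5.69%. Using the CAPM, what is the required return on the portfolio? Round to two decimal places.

β_Paxton = 0.349 × 18.88% / 12.10% = 0.5446
β_Farrow = 0.245 × 26.61% / 12.10% = 0.5388
β_Talbot = 0.334 × 40.63% / 12.10% = 1.1215
β_Eskola = 0.291 × 37.44% / 12.10% = 0.9004
β_Arden = 0.683 × 46.17% / 12.10% = 2.6061
β_P = Σ w_i β_i = 0.19×0.5446 + 0.18×0.5388 + 0.10×1.1215 + 0.27×0.9004 + 0.26×2.6061 = 1.2333
E(R_P) = R_f + β_P × MRP = 1.28% + 1.2333 × 5.69% = 8.30%

8.30%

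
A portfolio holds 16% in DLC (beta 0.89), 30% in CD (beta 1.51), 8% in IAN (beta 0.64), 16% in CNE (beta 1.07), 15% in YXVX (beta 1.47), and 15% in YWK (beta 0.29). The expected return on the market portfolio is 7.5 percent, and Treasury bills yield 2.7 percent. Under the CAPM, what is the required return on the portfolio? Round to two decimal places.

β_P = Σ w_i β_i = 0.16×0.89 + 0.30×1.51 + 0.08×0.64 + 0.16×1.07 + 0.15×1.47 + 0.15×0.29 = 1.0818
MRP = 7.5% − 2.7% = 4.80%
E(R_P) = R_f + β_P × MRP = 2.7% + 1.0818 × 4.8% = 7.89%

7.89%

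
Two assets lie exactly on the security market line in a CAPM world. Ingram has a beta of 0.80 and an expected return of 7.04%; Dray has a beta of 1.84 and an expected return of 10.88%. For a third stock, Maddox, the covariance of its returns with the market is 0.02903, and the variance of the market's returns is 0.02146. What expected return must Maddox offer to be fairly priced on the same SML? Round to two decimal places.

MRP = (10.88% − 7.04%) / (1.84 − 0.80) = 3.6923%
R_f = 7.04% − 0.80 × 3.6923% = 4.0862%
β_Maddox = Cov / Var(R_m) = 0.02903 / 0.02146 = 1.3527
E(R_Maddox) = R_f + β × MRP = 4.0862% + 1.3527 × 3.6923% = 9.08%

9.08%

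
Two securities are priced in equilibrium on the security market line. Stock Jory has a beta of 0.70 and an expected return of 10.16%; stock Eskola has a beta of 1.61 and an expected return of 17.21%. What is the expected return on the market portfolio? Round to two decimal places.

Both satisfy E(R) = R_f + β·MRP, so the slope of the SML is
MRP = (17.21% − 10.16%) / (1.61 − 0.70) = 7.05% / 0.91 = 7.7473%
R_f = E(R_Jory) − β_Jory·MRP = 10.16% − 0.70 × 7.7473% = 4.7369%
E(R_m) = R_f + MRP = 4.7369% + 7.7473% = 12.48%

12.48%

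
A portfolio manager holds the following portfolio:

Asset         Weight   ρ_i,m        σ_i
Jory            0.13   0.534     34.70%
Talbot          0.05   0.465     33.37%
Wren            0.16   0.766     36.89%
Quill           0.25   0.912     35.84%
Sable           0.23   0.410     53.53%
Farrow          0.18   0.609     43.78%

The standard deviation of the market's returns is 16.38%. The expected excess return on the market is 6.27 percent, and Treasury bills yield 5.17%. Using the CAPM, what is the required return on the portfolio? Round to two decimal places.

β_Jory = 0.534 × 34.70% / 16.38% = 1.1312
β_Talbot = 0.465 × 33.37% / 16.38% = 0.9473
β_Wren = 0.766 × 36.89% / 16.38% = 1.7251
β_Quill = 0.912 × 35.84% / 16.38% = 1.9955
β_Sable = 0.410 × 53.53% / 16.38% = 1.3399
β_Farrow = 0.609 × 43.78% / 16.38% = 1.6277
β_P = Σ w_i β_i = 0.13×1.1312 + 0.05×0.9473 + 0.16×1.7251 + 0.25×1.9955 + 0.23×1.3399 + 0.18×1.6277 = 1.5705
E(R_P) = R_f + β_P × MRP = 5.17% + 1.5705 × 6.27% = 15.02%

15.02%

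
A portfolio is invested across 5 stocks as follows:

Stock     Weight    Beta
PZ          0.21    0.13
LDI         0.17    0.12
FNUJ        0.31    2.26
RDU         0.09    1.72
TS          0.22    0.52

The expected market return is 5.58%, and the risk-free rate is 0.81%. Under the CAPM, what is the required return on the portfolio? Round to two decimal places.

5.66%

β_P = Σ w_i β_i = 0.21×0.13 + 0.17×0.12 + 0.31×2.26 + 0.09×1.72 + 0.22×0.52 = 1.0175
MRP = 5.58% − 0.81% = 4.77%
E(R_P) = R_f + β_P × MRP = 0.81% + 1.0175 × 4.77% = 5.66%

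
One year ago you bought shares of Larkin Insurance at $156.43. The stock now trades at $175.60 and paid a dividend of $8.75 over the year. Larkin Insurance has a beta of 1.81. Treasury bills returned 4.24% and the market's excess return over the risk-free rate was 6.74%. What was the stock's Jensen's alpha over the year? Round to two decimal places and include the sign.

Realised HPR = (P1 + D1 − P0) / P0 = (175.60 + 8.75 − 156.43) / 156.43 = 27.92 / 156.43 = 17.8482%
CAPM required = R_f + β·MRP = 4.24% + 1.81 × 6.74% = 16.4394%
α = realised − required = 17.8482% − 16.4394% = +1.41%

+1.41%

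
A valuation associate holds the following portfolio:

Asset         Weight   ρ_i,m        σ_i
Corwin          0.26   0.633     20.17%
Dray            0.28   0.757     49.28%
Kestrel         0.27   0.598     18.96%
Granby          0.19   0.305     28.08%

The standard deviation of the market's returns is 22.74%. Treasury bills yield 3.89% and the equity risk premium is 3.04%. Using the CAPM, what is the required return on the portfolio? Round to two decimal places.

β_Corwin = 0.633 × 20.17% / 22.74% = 0.5615
β_Dray = 0.757 × 49.28% / 22.74% = 1.6405
β_Kestrel = 0.598 × 18.96% / 22.74% = 0.4986
β_Granby = 0.305 × 28.08% / 22.74% = 0.3766
β_P = Σ w_i β_i = 0.26×0.5615 + 0.28×1.6405 + 0.27×0.4986 + 0.19×0.3766 = 0.8115
E(R_P) = R_f + β_P × MRP = 3.89% + 0.8115 × 3.04% = 6.36%

6.36%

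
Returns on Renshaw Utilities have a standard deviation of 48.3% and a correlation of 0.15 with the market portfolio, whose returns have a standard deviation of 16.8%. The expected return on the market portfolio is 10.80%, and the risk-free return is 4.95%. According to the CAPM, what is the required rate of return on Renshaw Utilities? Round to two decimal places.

β = ρ × σ_i / σ_m = 0.15 × 48.3% / 16.8% = 0.4313
MRP = 10.80% − 4.95% = 5.85%
E(R) = 4.95% + 0.4313 × 5.85% = 7.47%

7.47%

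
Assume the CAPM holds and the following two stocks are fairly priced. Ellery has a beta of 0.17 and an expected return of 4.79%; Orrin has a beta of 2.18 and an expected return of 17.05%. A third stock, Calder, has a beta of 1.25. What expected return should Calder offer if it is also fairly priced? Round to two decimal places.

MRP (SML slope) = (17.05% − 4.79%) / (2.18 − 0.17) = 12.26% / 2.01 = 6.0995%
R_f (intercept) = 4.79% − 0.17 × 6.0995% = 3.7531%
E(R_Calder) = R_f + β × MRP = 3.7531% + 1.25 × 6.0995% = 11.38%

11.38%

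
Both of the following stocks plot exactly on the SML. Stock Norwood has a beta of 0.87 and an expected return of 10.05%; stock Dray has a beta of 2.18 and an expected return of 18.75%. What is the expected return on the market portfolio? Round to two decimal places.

Both satisfy E(R) = R_f + β·MRP, so the slope of the SML is
MRP = (18.75% − 10.05%) / (2.18 − 0.87) = 8.70% / 1.31 = 6.6412%
R_f = E(R_Norwood) − β_Norwood·MRP = 10.05% − 0.87 × 6.6412% = 4.2722%
E(R_m) = R_f + MRP = 4.2722% + 6.6412% = 10.91%

10.91%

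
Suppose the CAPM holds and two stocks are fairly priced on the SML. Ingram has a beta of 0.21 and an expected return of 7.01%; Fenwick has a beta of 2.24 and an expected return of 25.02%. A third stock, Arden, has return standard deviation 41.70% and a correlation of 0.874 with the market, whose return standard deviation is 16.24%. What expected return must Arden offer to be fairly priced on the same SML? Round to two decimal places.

MRP = (25.02% − 7.01%) / (2.24 − 0.21) = 8.8719%
R_f = 7.01% − 0.21 × 8.8719% = 5.1469%
β_Arden = ρ·σ_i/σ_m = 0.874 × 41.70 / 16.24 = 2.2442
E(R_Arden) = R_f + β × MRP = 5.1469% + 2.2442 × 8.8719% = 25.06%

25.06%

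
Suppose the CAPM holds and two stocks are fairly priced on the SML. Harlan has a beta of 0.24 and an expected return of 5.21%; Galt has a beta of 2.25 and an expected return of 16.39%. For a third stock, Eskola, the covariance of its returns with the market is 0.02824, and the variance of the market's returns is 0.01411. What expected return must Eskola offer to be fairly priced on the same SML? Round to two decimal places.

15.01%

MRP = (16.39% − 5.21%) / (2.25 − 0.24) = 5.5622%
R_f = 5.21% − 0.24 × 5.5622% = 3.8751%
β_Eskola = Cov / Var(R_m) = 0.02824 / 0.01411 = 2.0014
E(R_Eskola) = R_f + β × MRP = 3.8751% + 2.0014 × 5.5622% = 15.01%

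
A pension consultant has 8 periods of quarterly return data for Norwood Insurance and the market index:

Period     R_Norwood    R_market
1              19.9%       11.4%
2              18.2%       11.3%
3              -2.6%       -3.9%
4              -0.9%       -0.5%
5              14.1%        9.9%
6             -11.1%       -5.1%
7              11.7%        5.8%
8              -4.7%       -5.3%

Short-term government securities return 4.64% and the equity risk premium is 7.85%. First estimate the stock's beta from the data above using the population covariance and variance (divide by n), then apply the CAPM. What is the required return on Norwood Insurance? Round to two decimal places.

16.75%

Mean R_i = (19.9 + 18.2 − 2.6 − 0.9 + 14.1 − 11.1 + 11.7 − 4.7) / 8 = 5.5750%
Mean R_m = (11.4 + 11.3 − 3.9 − 0.5 + 9.9 − 5.1 + 5.8 − 5.3) / 8 = 2.9500%
Σ(R_i − R̄_i)(R_m − R̄_m) = 600.5100  ⇒  Cov = 600.5100 / 8 = 75.0638
Σ(R_m − R̄_m)² = 389.2400  ⇒  Var(R_m) = 389.2400 / 8 = 48.6550
β = Cov / Var(R_m) = 75.0638 / 48.6550 = 1.5428
E(R) = R_f + β × MRP = 4.64% + 1.5428 × 7.85% = 16.75%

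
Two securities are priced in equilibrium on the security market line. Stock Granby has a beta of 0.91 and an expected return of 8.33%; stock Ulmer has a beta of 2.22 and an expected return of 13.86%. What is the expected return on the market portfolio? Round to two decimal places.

8.71%

Both satisfy E(R) = R_f + β·MRP, so the slope of the SML is
MRP = (13.86% − 8.33%) / (2.22 − 0.91) = 5.53% / 1.31 = 4.2214%
R_f = E(R_Granby) − β_Granby·MRP = 8.33% − 0.91 × 4.2214% = 4.4885%
E(R_m) = R_f + MRP = 4.4885% + 4.2214% = 8.71%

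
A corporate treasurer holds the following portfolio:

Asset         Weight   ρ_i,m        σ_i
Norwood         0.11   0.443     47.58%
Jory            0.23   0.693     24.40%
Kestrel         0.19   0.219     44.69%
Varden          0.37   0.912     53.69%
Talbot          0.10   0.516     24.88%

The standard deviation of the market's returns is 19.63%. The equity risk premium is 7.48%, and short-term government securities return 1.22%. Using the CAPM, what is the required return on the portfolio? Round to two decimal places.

β_Norwood = 0.443 × 47.58% / 19.63% = 1.0738
β_Jory = 0.693 × 24.40% / 19.63% = 0.8614
β_Kestrel = 0.219 × 44.69% / 19.63% = 0.4986
β_Varden = 0.912 × 53.69% / 19.63% = 2.4944
β_Talbot = 0.516 × 24.88% / 19.63% = 0.6540
β_P = Σ w_i β_i = 0.11×1.0738 + 0.23×0.8614 + 0.19×0.4986 + 0.37×2.4944 + 0.10×0.6540 = 1.3993
E(R_P) = R_f + β_P × MRP = 1.22% + 1.3993 × 7.48% = 11.69%

11.69%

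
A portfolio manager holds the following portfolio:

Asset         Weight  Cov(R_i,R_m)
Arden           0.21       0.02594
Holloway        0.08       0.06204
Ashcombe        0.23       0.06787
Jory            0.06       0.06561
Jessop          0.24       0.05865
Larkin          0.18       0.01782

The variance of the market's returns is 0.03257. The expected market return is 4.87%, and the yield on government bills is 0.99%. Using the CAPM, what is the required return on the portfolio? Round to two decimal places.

β_Arden = 0.02594 / 0.03257 = 0.7964
β_Holloway = 0.06204 / 0.03257 = 1.9048
β_Ashcombe = 0.06787 / 0.03257 = 2.0838
β_Jory = 0.06561 / 0.03257 = 2.0144
β_Jessop = 0.05865 / 0.03257 = 1.8007
β_Larkin = 0.01782 / 0.03257 = 0.5471
β_P = Σ w_i β_i = 0.21×0.7964 + 0.08×1.9048 + 0.23×2.0838 + 0.06×2.0144 + 0.24×1.8007 + 0.18×0.5471 = 1.4504
MRP = 4.87% − 0.99% = 3.88%
E(R_P) = R_f + β_P × MRP = 0.99% + 1.4504 × 3.88% = 6.62%

6.62%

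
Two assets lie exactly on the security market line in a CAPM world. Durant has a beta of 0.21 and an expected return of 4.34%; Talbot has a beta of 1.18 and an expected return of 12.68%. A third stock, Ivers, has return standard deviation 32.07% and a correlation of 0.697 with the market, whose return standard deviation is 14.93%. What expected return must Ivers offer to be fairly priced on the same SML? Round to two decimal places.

MRP = (12.68% − 4.34%) / (1.18 − 0.21) = 8.5979%
R_f = 4.34% − 0.21 × 8.5979% = 2.5344%
β_Ivers = ρ·σ_i/σ_m = 0.697 × 32.07 / 14.93 = 1.4972
E(R_Ivers) = R_f + β × MRP = 2.5344% + 1.4972 × 8.5979% = 15.41%

15.41%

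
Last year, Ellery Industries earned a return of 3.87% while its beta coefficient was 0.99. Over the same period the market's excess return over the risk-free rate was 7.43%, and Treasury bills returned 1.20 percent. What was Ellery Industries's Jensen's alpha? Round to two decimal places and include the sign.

CAPM benchmark = R_f + β(R_m − R_f) = 1.20% + 0.99 × 7.43% = 8.5557%
α = actual − benchmark = 3.87% − 8.5557% = -4.69%

-4.69%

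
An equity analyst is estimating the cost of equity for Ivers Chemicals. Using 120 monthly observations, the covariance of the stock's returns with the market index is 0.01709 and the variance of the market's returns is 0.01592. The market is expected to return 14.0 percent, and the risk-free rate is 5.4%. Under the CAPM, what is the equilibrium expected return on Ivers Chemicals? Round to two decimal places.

14.63%

β = Cov(R_i, R_m) / Var(R_m) = 0.01709 / 0.01592 = 1.0735
MRP = 14.0% − 5.4% = 8.60%
E(R) = R_f + β × MRP = 5.4% + 1.0735 × 8.6% = 14.63%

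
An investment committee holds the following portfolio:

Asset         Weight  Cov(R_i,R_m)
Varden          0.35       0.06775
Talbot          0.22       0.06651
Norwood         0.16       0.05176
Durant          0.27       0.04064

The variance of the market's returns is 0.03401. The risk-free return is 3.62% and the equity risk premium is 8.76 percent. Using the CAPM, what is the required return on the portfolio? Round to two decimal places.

β_Varden = 0.06775 / 0.03401 = 1.9921
β_Talbot = 0.06651 / 0.03401 = 1.9556
β_Norwood = 0.05176 / 0.03401 = 1.5219
β_Durant = 0.04064 / 0.03401 = 1.1949
β_P = Σ w_i β_i = 0.35×1.9921 + 0.22×1.9556 + 0.16×1.5219 + 0.27×1.1949 = 1.6936
E(R_P) = R_f + β_P × MRP = 3.62% + 1.6936 × 8.76% = 18.46%

18.46%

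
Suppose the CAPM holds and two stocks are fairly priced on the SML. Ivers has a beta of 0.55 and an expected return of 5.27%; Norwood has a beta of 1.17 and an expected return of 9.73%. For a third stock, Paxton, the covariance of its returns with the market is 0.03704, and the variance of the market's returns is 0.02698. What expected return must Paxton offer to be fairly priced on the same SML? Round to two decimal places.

MRP = (9.73% − 5.27%) / (1.17 − 0.55) = 7.1935%
R_f = 5.27% − 0.55 × 7.1935% = 1.3136%
β_Paxton = Cov / Var(R_m) = 0.03704 / 0.02698 = 1.3729
E(R_Paxton) = R_f + β × MRP = 1.3136% + 1.3729 × 7.1935% = 11.19%

11.19%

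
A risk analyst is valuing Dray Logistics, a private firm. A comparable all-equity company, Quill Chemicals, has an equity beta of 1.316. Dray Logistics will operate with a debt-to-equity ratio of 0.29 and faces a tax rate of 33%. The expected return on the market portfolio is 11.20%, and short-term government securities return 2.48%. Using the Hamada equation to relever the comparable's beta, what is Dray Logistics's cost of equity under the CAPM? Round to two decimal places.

16.19%

β_L = β_U × [1 + (1 − t)(D/E)] = 1.316 × [1 + (1 − 0.33) × 0.29]
    = 1.316 × [1 + 0.67 × 0.29] = 1.316 × 1.1943 = 1.5717
MRP = 11.20% − 2.48% = 8.72%
E(R) = R_f + β_L × MRP = 2.48% + 1.5717 × 8.72% = 16.19%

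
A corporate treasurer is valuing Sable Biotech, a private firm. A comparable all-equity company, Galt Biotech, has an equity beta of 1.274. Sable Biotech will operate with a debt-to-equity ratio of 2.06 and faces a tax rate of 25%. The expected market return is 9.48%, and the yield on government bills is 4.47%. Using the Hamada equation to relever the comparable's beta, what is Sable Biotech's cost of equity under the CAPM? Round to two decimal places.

20.71%

β_L = β_U × [1 + (1 − t)(D/E)] = 1.274 × [1 + (1 − 0.25) × 2.06]
    = 1.274 × [1 + 0.75 × 2.06] = 1.274 × 2.5450 = 3.2423
MRP = 9.48% − 4.47% = 5.01%
E(R) = R_f + β_L × MRP = 4.47% + 3.2423 × 5.01% = 20.71%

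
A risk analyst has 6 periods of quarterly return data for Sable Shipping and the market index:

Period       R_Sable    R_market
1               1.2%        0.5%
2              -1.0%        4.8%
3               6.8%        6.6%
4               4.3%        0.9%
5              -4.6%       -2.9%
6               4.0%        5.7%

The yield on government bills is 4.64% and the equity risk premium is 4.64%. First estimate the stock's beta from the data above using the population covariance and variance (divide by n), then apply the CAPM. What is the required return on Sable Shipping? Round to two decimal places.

Mean R_i = (1.2 − 1.0 + 6.8 + 4.3 − 4.6 + 4.0) / 6 = 1.7833%
Mean R_m = (0.5 + 4.8 + 6.6 + 0.9 − 2.9 + 5.7) / 6 = 2.6000%
Σ(R_i − R̄_i)(R_m − R̄_m) = 52.8700  ⇒  Cov = 52.8700 / 6 = 8.8117
Σ(R_m − R̄_m)² = 68.0000  ⇒  Var(R_m) = 68.0000 / 6 = 11.3333
β = Cov / Var(R_m) = 8.8117 / 11.3333 = 0.7775
E(R) = R_f + β × MRP = 4.64% + 0.7775 × 4.64% = 8.25%

8.25%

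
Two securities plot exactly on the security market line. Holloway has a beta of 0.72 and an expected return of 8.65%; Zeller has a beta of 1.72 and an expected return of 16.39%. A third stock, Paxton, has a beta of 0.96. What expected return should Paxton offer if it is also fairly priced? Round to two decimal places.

10.51%

MRP (SML slope) = (16.39% − 8.65%) / (1.72 − 0.72) = 7.74% / 1.00 = 7.7400%
R_f (intercept) = 8.65% − 0.72 × 7.7400% = 3.0772%
E(R_Paxton) = R_f + β × MRP = 3.0772% + 0.96 × 7.7400% = 10.51%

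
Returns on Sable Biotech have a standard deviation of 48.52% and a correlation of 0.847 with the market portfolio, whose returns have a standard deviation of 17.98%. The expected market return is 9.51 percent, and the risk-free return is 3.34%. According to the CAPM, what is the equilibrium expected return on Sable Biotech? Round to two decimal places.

17.44%

β = ρ × σ_i / σ_m = 0.847 × 48.52% / 17.98% = 2.2857
MRP = 9.51% − 3.34% = 6.17%
E(R) = 3.34% + 2.2857 × 6.17% = 17.44%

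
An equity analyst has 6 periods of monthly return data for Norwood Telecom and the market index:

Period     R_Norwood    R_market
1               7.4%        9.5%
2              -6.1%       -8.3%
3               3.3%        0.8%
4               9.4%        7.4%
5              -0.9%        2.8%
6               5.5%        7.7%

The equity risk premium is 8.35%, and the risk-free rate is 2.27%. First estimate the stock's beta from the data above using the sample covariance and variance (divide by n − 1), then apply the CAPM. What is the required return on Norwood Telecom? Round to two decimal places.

Mean R_i = (7.4 − 6.1 + 3.3 + 9.4 − 0.9 + 5.5) / 6 = 3.1000%
Mean R_m = (9.5 − 8.3 + 0.8 + 7.4 + 2.8 + 7.7) / 6 = 3.3167%
Σ(R_i − R̄_i)(R_m − R̄_m) = 171.2700  ⇒  Cov = 171.2700 / 5 = 34.2540
Σ(R_m − R̄_m)² = 215.6683  ⇒  Var(R_m) = 215.6683 / 5 = 43.1337
β = Cov / Var(R_m) = 34.2540 / 43.1337 = 0.7941
E(R) = R_f + β × MRP = 2.27% + 0.7941 × 8.35% = 8.90%

8.90%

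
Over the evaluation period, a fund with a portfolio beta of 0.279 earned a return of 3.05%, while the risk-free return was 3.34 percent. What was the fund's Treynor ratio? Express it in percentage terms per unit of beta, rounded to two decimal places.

Treynor = (R_P − R_f) / β_P = (3.05% − 3.34%) / 0.2790 = -0.29% / 0.2790 = -1.04%

-1.04%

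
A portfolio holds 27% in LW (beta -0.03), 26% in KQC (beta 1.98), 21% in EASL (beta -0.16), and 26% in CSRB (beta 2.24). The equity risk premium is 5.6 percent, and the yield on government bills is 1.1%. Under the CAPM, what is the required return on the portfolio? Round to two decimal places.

β_P = Σ w_i β_i = 0.27×-0.03 + 0.26×1.98 + 0.21×-0.16 + 0.26×2.24 = 1.0555
E(R_P) = R_f + β_P × MRP = 1.1% + 1.0555 × 5.6% = 7.01%

7.01%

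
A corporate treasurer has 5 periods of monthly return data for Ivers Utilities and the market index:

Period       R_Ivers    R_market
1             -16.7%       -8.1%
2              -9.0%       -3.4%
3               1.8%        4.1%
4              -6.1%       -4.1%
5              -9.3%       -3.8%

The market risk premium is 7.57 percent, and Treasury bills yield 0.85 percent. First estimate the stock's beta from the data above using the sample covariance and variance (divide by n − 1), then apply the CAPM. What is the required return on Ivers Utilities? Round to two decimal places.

Mean R_i = (-16.7 − 9.0 + 1.8 − 6.1 − 9.3) / 5 = -7.8600%
Mean R_m = (-8.1 − 3.4 + 4.1 − 4.1 − 3.8) / 5 = -3.0600%
Σ(R_i − R̄_i)(R_m − R̄_m) = 113.3420  ⇒  Cov = 113.3420 / 4 = 28.3355
Σ(R_m − R̄_m)² = 78.4120  ⇒  Var(R_m) = 78.4120 / 4 = 19.6030
β = Cov / Var(R_m) = 28.3355 / 19.6030 = 1.4455
E(R) = R_f + β × MRP = 0.85% + 1.4455 × 7.57% = 11.79%

11.79%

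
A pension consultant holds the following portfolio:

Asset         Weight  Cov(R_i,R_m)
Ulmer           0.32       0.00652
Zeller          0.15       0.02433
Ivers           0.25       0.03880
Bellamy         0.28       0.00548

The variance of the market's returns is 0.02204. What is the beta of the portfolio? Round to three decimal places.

β_Ulmer = 0.00652 / 0.02204 = 0.2958
β_Zeller = 0.02433 / 0.02204 = 1.1039
β_Ivers = 0.03880 / 0.02204 = 1.7604
β_Bellamy = 0.00548 / 0.02204 = 0.2486
β_P = Σ w_i β_i = 0.32×0.2958 + 0.15×1.1039 + 0.25×1.7604 + 0.28×0.2486 = 0.7699

0.770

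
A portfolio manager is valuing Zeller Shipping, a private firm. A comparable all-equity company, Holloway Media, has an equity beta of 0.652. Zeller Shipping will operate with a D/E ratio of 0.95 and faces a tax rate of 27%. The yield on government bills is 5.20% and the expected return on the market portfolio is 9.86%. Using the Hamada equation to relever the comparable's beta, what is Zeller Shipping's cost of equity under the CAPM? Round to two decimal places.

β_L = β_U × [1 + (1 − t)(D/E)] = 0.652 × [1 + (1 − 0.27) × 0.95]
    = 0.652 × [1 + 0.73 × 0.95] = 0.652 × 1.6935 = 1.1042
MRP = 9.86% − 5.20% = 4.66%
E(R) = R_f + β_L × MRP = 5.20% + 1.1042 × 4.66% = 10.35%

10.35%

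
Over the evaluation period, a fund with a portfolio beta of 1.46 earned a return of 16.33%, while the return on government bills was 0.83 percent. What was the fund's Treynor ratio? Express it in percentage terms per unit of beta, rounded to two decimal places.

Treynor = (R_P − R_f) / β_P = (16.33% − 0.83%) / 1.4600 = 15.50% / 1.4600 = 10.62%

10.62%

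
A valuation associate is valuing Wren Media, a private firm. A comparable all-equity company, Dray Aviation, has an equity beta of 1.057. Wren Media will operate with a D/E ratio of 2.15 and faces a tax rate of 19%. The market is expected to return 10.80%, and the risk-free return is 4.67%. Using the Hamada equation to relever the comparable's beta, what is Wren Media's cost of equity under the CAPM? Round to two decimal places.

β_L = β_U × [1 + (1 − t)(D/E)] = 1.057 × [1 + (1 − 0.19) × 2.15]
    = 1.057 × [1 + 0.81 × 2.15] = 1.057 × 2.7415 = 2.8978
MRP = 10.80% − 4.67% = 6.13%
E(R) = R_f + β_L × MRP = 4.67% + 2.8978 × 6.13% = 22.43%

22.43%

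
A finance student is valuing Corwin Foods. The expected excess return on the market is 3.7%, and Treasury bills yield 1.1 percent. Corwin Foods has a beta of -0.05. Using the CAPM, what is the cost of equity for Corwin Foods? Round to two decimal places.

E(R) = R_f + β × MRP = 1.1% + -0.05 × 3.7% = 0.92%

0.92%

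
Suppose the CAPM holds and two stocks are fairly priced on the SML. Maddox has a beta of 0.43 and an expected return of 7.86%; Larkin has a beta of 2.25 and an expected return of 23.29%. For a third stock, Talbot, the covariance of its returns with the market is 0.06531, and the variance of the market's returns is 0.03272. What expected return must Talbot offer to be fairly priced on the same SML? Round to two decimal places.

21.14%

MRP = (23.29% − 7.86%) / (2.25 − 0.43) = 8.4780%
R_f = 7.86% − 0.43 × 8.4780% = 4.2145%
β_Talbot = Cov / Var(R_m) = 0.06531 / 0.03272 = 1.9960
E(R_Talbot) = R_f + β × MRP = 4.2145% + 1.9960 × 8.4780% = 21.14%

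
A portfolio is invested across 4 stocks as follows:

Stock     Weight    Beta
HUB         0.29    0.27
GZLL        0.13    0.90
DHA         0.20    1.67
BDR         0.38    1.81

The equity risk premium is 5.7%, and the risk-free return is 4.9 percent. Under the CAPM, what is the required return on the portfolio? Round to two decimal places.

11.84%

β_P = Σ w_i β_i = 0.29×0.27 + 0.13×0.90 + 0.20×1.67 + 0.38×1.81 = 1.2171
E(R_P) = R_f + β_P × MRP = 4.9% + 1.2171 × 5.7% = 11.84%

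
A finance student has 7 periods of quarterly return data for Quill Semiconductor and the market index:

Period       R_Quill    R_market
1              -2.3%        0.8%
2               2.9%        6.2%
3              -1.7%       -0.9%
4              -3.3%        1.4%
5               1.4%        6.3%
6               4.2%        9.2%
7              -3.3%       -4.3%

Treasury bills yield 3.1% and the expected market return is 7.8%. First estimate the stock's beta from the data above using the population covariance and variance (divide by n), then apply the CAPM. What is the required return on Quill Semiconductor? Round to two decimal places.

5.90%

Mean R_i = (-2.3 + 2.9 − 1.7 − 3.3 + 1.4 + 4.2 − 3.3) / 7 = -0.3000%
Mean R_m = (0.8 + 6.2 − 0.9 + 1.4 + 6.3 + 9.2 − 4.3) / 7 = 2.6714%
Σ(R_i − R̄_i)(R_m − R̄_m) = 80.3100  ⇒  Cov = 80.3100 / 7 = 11.4729
Σ(R_m − R̄_m)² = 134.7143  ⇒  Var(R_m) = 134.7143 / 7 = 19.2449
β = Cov / Var(R_m) = 11.4729 / 19.2449 = 0.5962
MRP = 7.8% − 3.1% = 4.70%
E(R) = R_f + β × MRP = 3.1% + 0.5962 × 4.7% = 5.90%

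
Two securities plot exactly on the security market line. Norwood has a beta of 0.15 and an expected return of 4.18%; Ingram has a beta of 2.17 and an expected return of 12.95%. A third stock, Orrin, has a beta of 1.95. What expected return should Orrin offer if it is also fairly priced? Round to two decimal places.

11.99%

MRP (SML slope) = (12.95% − 4.18%) / (2.17 − 0.15) = 8.77% / 2.02 = 4.3416%
R_f (intercept) = 4.18% − 0.15 × 4.3416% = 3.5288%
E(R_Orrin) = R_f + β × MRP = 3.5288% + 1.95 × 4.3416% = 11.99%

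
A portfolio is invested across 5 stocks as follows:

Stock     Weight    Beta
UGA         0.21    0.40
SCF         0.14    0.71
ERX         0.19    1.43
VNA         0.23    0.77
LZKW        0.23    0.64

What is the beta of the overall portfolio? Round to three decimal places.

0.779

β_P = Σ w_i β_i = 0.21×0.40 + 0.14×0.71 + 0.19×1.43 + 0.23×0.77 + 0.23×0.64 = 0.7794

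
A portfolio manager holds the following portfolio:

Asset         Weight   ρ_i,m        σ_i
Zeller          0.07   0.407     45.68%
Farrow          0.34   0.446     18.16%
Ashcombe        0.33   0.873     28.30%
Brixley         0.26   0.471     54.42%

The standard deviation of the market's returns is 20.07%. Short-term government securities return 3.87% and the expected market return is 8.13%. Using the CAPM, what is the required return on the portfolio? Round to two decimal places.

7.88%

β_Zeller = 0.407 × 45.68% / 20.07% = 0.9263
β_Farrow = 0.446 × 18.16% / 20.07% = 0.4036
β_Ashcombe = 0.873 × 28.30% / 20.07% = 1.2310
β_Brixley = 0.471 × 54.42% / 20.07% = 1.2771
β_P = Σ w_i β_i = 0.07×0.9263 + 0.34×0.4036 + 0.33×1.2310 + 0.26×1.2771 = 0.9403
MRP = 8.13% − 3.87% = 4.26%
E(R_P) = R_f + β_P × MRP = 3.87% + 0.9403 × 4.26% = 7.88%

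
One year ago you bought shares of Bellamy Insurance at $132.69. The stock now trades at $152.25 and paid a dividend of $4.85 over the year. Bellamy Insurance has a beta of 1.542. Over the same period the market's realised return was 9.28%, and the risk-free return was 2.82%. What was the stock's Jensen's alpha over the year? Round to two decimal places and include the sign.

+5.61%

Realised HPR = (P1 + D1 − P0) / P0 = (152.25 + 4.85 − 132.69) / 132.69 = 24.41 / 132.69 = 18.3963%
MRP = 9.28% − 2.82% = 6.46%
CAPM required = R_f + β·MRP = 2.82% + 1.542 × 6.46% = 12.78132%
α = realised − required = 18.3963% − 12.78132% = +5.61%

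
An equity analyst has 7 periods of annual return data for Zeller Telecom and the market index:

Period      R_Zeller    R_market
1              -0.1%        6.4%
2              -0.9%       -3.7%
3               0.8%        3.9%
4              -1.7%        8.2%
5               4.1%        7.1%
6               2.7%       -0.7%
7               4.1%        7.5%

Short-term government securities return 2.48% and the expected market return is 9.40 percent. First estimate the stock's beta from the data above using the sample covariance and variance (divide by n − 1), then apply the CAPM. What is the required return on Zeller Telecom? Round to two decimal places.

Mean R_i = (-0.1 − 0.9 + 0.8 − 1.7 + 4.1 + 2.7 + 4.1) / 7 = 1.2857%
Mean R_m = (6.4 − 3.7 + 3.9 + 8.2 + 7.1 − 0.7 + 7.5) / 7 = 4.1000%
Σ(R_i − R̄_i)(R_m − R̄_m) = 12.9400  ⇒  Cov = 12.9400 / 6 = 2.1567
Σ(R_m − R̄_m)² = 126.5800  ⇒  Var(R_m) = 126.5800 / 6 = 21.0967
β = Cov / Var(R_m) = 2.1567 / 21.0967 = 0.1022
MRP = 9.40% − 2.48% = 6.92%
E(R) = R_f + β × MRP = 2.48% + 0.1022 × 6.92% = 3.19%

3.19%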